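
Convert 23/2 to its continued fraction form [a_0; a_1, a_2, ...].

[11; 2]

Run the Euclidean algorithm on 23 and 2; the successive quotients are the partial quotients a_0, a_1, ... (each step inverts the fractional part left over by the previous one):
  23 = 11*2 + 1, so a_0 = 11.
  2 = 2*1 + 0, so a_1 = 2.
The remainder reaches 0 after 2 divisions, so the expansion has 2 partial quotients, read off in order.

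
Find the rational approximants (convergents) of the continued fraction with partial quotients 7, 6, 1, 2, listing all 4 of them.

Using the convergent recurrence p_i = a_i*p_{i-1} + p_{i-2}, q_i = a_i*q_{i-1} + q_{i-2} with p_{-2}=0, p_{-1}=1, q_{-2}=1, q_{-1}=0:
  i=0: a_0=7, p_0 = 7*1 + 0 = 7, q_0 = 7*0 + 1 = 1.
  i=1: a_1=6, p_1 = 6*7 + 1 = 43, q_1 = 6*1 + 0 = 6.
  i=2: a_2=1, p_2 = 1*43 + 7 = 50, q_2 = 1*6 + 1 = 7.
  i=3: a_3=2, p_3 = 2*50 + 43 = 143, q_3 = 2*7 + 6 = 20.

7/1, 43/6, 50/7, 143/20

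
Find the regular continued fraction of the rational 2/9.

Run the Euclidean algorithm on 2 and 9; the successive quotients are the partial quotients a_0, a_1, ... (each step inverts the fractional part left over by the previous one):
  2 = 0*9 + 2, so a_0 = 0.
  9 = 4*2 + 1, so a_1 = 4.
  2 = 2*1 + 0, so a_2 = 2.
The remainder reaches 0 after 3 divisions, so the expansion has 3 partial quotients, read off in order.

[0; 4, 2]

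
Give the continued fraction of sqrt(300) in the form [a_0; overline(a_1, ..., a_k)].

[17; overline(3, 8, 3, 34)]

Write x_i = (sqrt(300) + m_i)/d_i with (m_0, d_0) = (0, 1). a_0 = floor(sqrt(300)) = 17, since 17^2 = 289 <= 300 < 324 = 18^2.
Iterate m_{i+1} = d_i*a_i - m_i, d_{i+1} = (300 - m_{i+1}^2)/d_i, a_{i+1} = floor((a_0 + m_{i+1})/d_{i+1}):
  m_1 = 1*17 - 0 = 17, d_1 = (300 - 17^2)/1 = 11/1 = 11, a_1 = floor((17 + 17)/11) = 3.
  m_2 = 11*3 - 17 = 16, d_2 = (300 - 16^2)/11 = 44/11 = 4, a_2 = floor((17 + 16)/4) = 8.
  m_3 = 4*8 - 16 = 16, d_3 = (300 - 16^2)/4 = 44/4 = 11, a_3 = floor((17 + 16)/11) = 3.
  m_4 = 11*3 - 16 = 17, d_4 = (300 - 17^2)/11 = 11/11 = 1, a_4 = floor((17 + 17)/1) = 34.
  m_5 = 1*34 - 17 = 17, d_5 = (300 - 17^2)/1 = 11/1 = 11: (m_5, d_5) = (m_1, d_1) = (17, 11), so from here the quotients repeat a_1, ..., a_4; the period length is 4.
Hence the expansion of sqrt(300) is a_0 = 17 followed by the repeating block 3, 8, 3, 34 (period 4).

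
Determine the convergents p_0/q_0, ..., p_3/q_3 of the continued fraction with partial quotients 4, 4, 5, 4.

4/1, 17/4, 89/21, 373/88

Using the convergent recurrence p_i = a_i*p_{i-1} + p_{i-2}, q_i = a_i*q_{i-1} + q_{i-2} with p_{-2}=0, p_{-1}=1, q_{-2}=1, q_{-1}=0:
  i=0: a_0=4, p_0 = 4*1 + 0 = 4, q_0 = 4*0 + 1 = 1.
  i=1: a_1=4, p_1 = 4*4 + 1 = 17, q_1 = 4*1 + 0 = 4.
  i=2: a_2=5, p_2 = 5*17 + 4 = 89, q_2 = 5*4 + 1 = 21.
  i=3: a_3=4, p_3 = 4*89 + 17 = 373, q_3 = 4*21 + 4 = 88.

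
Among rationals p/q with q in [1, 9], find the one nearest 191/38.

Expand x = 191/38 as a continued fraction with the Euclidean algorithm:
  191 = 5*38 + 1, so a_0 = 5.
  38 = 38*1 + 0, so a_1 = 38.
so x = [5; 38].
Convergents (p_i = a_i*p_{i-1} + p_{i-2}, q_i = a_i*q_{i-1} + q_{i-2} with p_{-2}=0, p_{-1}=1, q_{-2}=1, q_{-1}=0), until the denominator exceeds 9:
  i=0: a_0=5, p_0 = 5*1 + 0 = 5, q_0 = 5*0 + 1 = 1.
  i=1: a_1=38, p_1 = 38*5 + 1 = 191, q_1 = 38*1 + 0 = 38.
q_1 = 38 > 9, so the last convergent with denominator <= 9 is p_0/q_0 = 5/1.
The closest fraction with denominator <= 9 is either p_0/q_0 or the intermediate fraction (k*p_0 + p_{-1})/(k*q_0 + q_{-1}) with the largest k >= 1 whose denominator stays <= 9; these approach x as k grows, and every other convergent or intermediate fraction in range is farther away.
Largest k: floor((9 - q_{-1})/q_0) = floor((9 - 0)/1) = 9 (using the seeds p_{-1} = 1, q_{-1} = 0).
That gives (9*5 + 1)/(9*1 + 0) = 46/9.
Compare the errors: |x - 5/1| = |191*1 - 5*38|/(38*1) = 1/38, and |x - 46/9| = |191*9 - 46*38|/(38*9) = 29/342.
Cross-multiplying, 1*342 = 342 < 1102 = 29*38, so 1/38 is smaller: the convergent 5/1 is closer to x than 46/9.

5/1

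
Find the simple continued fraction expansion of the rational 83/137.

Run the Euclidean algorithm on 83 and 137; the successive quotients are the partial quotients a_0, a_1, ... (each step inverts the fractional part left over by the previous one):
  83 = 0*137 + 83, so a_0 = 0.
  137 = 1*83 + 54, so a_1 = 1.
  83 = 1*54 + 29, so a_2 = 1.
  54 = 1*29 + 25, so a_3 = 1.
  29 = 1*25 + 4, so a_4 = 1.
  25 = 6*4 + 1, so a_5 = 6.
  4 = 4*1 + 0, so a_6 = 4.
The remainder reaches 0 after 7 divisions, so the expansion has 7 partial quotients, read off in order.

[0; 1, 1, 1, 1, 6, 4]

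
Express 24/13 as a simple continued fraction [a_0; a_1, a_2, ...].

[1; 1, 5, 2]

Run the Euclidean algorithm on 24 and 13; the successive quotients are the partial quotients a_0, a_1, ... (each step inverts the fractional part left over by the previous one):
  24 = 1*13 + 11, so a_0 = 1.
  13 = 1*11 + 2, so a_1 = 1.
  11 = 5*2 + 1, so a_2 = 5.
  2 = 2*1 + 0, so a_3 = 2.
The remainder reaches 0 after 4 divisions, so the expansion has 4 partial quotients, read off in order.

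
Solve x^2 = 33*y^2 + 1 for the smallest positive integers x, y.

(x, y) = (23, 4)

First expand sqrt(33) as a continued fraction. With x_i = (sqrt(33) + m_i)/d_i and (m_0, d_0) = (0, 1): a_0 = floor(sqrt(33)) = 5, since 5^2 = 25 <= 33 < 36 = 6^2.
Iterate m_{i+1} = d_i*a_i - m_i, d_{i+1} = (33 - m_{i+1}^2)/d_i, a_{i+1} = floor((a_0 + m_{i+1})/d_{i+1}):
  m_1 = 1*5 - 0 = 5, d_1 = (33 - 5^2)/1 = 8/1 = 8, a_1 = floor((5 + 5)/8) = 1.
  m_2 = 8*1 - 5 = 3, d_2 = (33 - 3^2)/8 = 24/8 = 3, a_2 = floor((5 + 3)/3) = 2.
  m_3 = 3*2 - 3 = 3, d_3 = (33 - 3^2)/3 = 24/3 = 8, a_3 = floor((5 + 3)/8) = 1.
  m_4 = 8*1 - 3 = 5, d_4 = (33 - 5^2)/8 = 8/8 = 1, a_4 = floor((5 + 5)/1) = 10.
  m_5 = 1*10 - 5 = 5, d_5 = (33 - 5^2)/1 = 8/1 = 8: (m_5, d_5) = (m_1, d_1) = (5, 8), so from here the quotients repeat a_1, ..., a_4; the period length is 4.
So sqrt(33) = [5; (1, 2, 1, 10)] with period length k = 4.
k is even, so the fundamental solution of x^2 - 33y^2 = 1 is (p_{k-1}, q_{k-1}) = (p_3, q_3); compute convergents through index 3.
Convergents (p_i = a_i*p_{i-1} + p_{i-2}, q_i = a_i*q_{i-1} + q_{i-2} with p_{-2}=0, p_{-1}=1, q_{-2}=1, q_{-1}=0):
  i=0: a_0=5, p_0 = 5*1 + 0 = 5, q_0 = 5*0 + 1 = 1.
  i=1: a_1=1, p_1 = 1*5 + 1 = 6, q_1 = 1*1 + 0 = 1.
  i=2: a_2=2, p_2 = 2*6 + 5 = 17, q_2 = 2*1 + 1 = 3.
  i=3: a_3=1, p_3 = 1*17 + 6 = 23, q_3 = 1*3 + 1 = 4.
Check: 23^2 - 33*4^2 = 529 - 528 = 1, so (x, y) = (23, 4) solves the equation, and by the theorem it is the least positive solution.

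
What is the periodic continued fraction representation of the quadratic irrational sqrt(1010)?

Write x_i = (sqrt(1010) + m_i)/d_i with (m_0, d_0) = (0, 1). a_0 = floor(sqrt(1010)) = 31, since 31^2 = 961 <= 1010 < 1024 = 32^2.
Iterate m_{i+1} = d_i*a_i - m_i, d_{i+1} = (1010 - m_{i+1}^2)/d_i, a_{i+1} = floor((a_0 + m_{i+1})/d_{i+1}):
  m_1 = 1*31 - 0 = 31, d_1 = (1010 - 31^2)/1 = 49/1 = 49, a_1 = floor((31 + 31)/49) = 1.
  m_2 = 49*1 - 31 = 18, d_2 = (1010 - 18^2)/49 = 686/49 = 14, a_2 = floor((31 + 18)/14) = 3.
  m_3 = 14*3 - 18 = 24, d_3 = (1010 - 24^2)/14 = 434/14 = 31, a_3 = floor((31 + 24)/31) = 1.
  m_4 = 31*1 - 24 = 7, d_4 = (1010 - 7^2)/31 = 961/31 = 31, a_4 = floor((31 + 7)/31) = 1.
  m_5 = 31*1 - 7 = 24, d_5 = (1010 - 24^2)/31 = 434/31 = 14, a_5 = floor((31 + 24)/14) = 3.
  m_6 = 14*3 - 24 = 18, d_6 = (1010 - 18^2)/14 = 686/14 = 49, a_6 = floor((31 + 18)/49) = 1.
  m_7 = 49*1 - 18 = 31, d_7 = (1010 - 31^2)/49 = 49/49 = 1, a_7 = floor((31 + 31)/1) = 62.
  m_8 = 1*62 - 31 = 31, d_8 = (1010 - 31^2)/1 = 49/1 = 49: (m_8, d_8) = (m_1, d_1) = (31, 49), so from here the quotients repeat a_1, ..., a_7; the period length is 7.
Hence the expansion of sqrt(1010) is a_0 = 31 followed by the repeating block 1, 3, 1, 1, 3, 1, 62 (period 7).

[31; (1, 3, 1, 1, 3, 1, 62)]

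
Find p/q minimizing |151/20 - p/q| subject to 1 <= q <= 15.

Expand x = 151/20 as a continued fraction with the Euclidean algorithm:
  151 = 7*20 + 11, so a_0 = 7.
  20 = 1*11 + 9, so a_1 = 1.
  11 = 1*9 + 2, so a_2 = 1.
  9 = 4*2 + 1, so a_3 = 4.
  2 = 2*1 + 0, so a_4 = 2.
so x = [7; 1, 1, 4, 2].
Convergents (p_i = a_i*p_{i-1} + p_{i-2}, q_i = a_i*q_{i-1} + q_{i-2} with p_{-2}=0, p_{-1}=1, q_{-2}=1, q_{-1}=0), until the denominator exceeds 15:
  i=0: a_0=7, p_0 = 7*1 + 0 = 7, q_0 = 7*0 + 1 = 1.
  i=1: a_1=1, p_1 = 1*7 + 1 = 8, q_1 = 1*1 + 0 = 1.
  i=2: a_2=1, p_2 = 1*8 + 7 = 15, q_2 = 1*1 + 1 = 2.
  i=3: a_3=4, p_3 = 4*15 + 8 = 68, q_3 = 4*2 + 1 = 9.
  i=4: a_4=2, p_4 = 2*68 + 15 = 151, q_4 = 2*9 + 2 = 20.
q_4 = 20 > 15, so the last convergent with denominator <= 15 is p_3/q_3 = 68/9.
The closest fraction with denominator <= 15 is either p_3/q_3 or the intermediate fraction (k*p_3 + p_2)/(k*q_3 + q_2) with the largest k >= 1 whose denominator stays <= 15; these approach x as k grows, and every other convergent or intermediate fraction in range is farther away.
Largest k: floor((15 - q_2)/q_3) = floor((15 - 2)/9) = 1.
That gives (1*68 + 15)/(1*9 + 2) = 83/11.
Compare the errors: |x - 68/9| = |151*9 - 68*20|/(20*9) = 1/180, and |x - 83/11| = |151*11 - 83*20|/(20*11) = 1/220.
Cross-multiplying, 1*180 = 180 < 220 = 1*220, so 1/220 is smaller: the intermediate fraction 83/11 is closer to x than 68/9.

83/11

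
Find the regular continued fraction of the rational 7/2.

Run the Euclidean algorithm on 7 and 2; the successive quotients are the partial quotients a_0, a_1, ... (each step inverts the fractional part left over by the previous one):
  7 = 3*2 + 1, so a_0 = 3.
  2 = 2*1 + 0, so a_1 = 2.
The remainder reaches 0 after 2 divisions, so the expansion has 2 partial quotients, read off in order.

[3; 2]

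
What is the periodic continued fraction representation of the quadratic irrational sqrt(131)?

Write x_i = (sqrt(131) + m_i)/d_i with (m_0, d_0) = (0, 1). a_0 = floor(sqrt(131)) = 11, since 11^2 = 121 <= 131 < 144 = 12^2.
Iterate m_{i+1} = d_i*a_i - m_i, d_{i+1} = (131 - m_{i+1}^2)/d_i, a_{i+1} = floor((a_0 + m_{i+1})/d_{i+1}):
  m_1 = 1*11 - 0 = 11, d_1 = (131 - 11^2)/1 = 10/1 = 10, a_1 = floor((11 + 11)/10) = 2.
  m_2 = 10*2 - 11 = 9, d_2 = (131 - 9^2)/10 = 50/10 = 5, a_2 = floor((11 + 9)/5) = 4.
  m_3 = 5*4 - 9 = 11, d_3 = (131 - 11^2)/5 = 10/5 = 2, a_3 = floor((11 + 11)/2) = 11.
  m_4 = 2*11 - 11 = 11, d_4 = (131 - 11^2)/2 = 10/2 = 5, a_4 = floor((11 + 11)/5) = 4.
  m_5 = 5*4 - 11 = 9, d_5 = (131 - 9^2)/5 = 50/5 = 10, a_5 = floor((11 + 9)/10) = 2.
  m_6 = 10*2 - 9 = 11, d_6 = (131 - 11^2)/10 = 10/10 = 1, a_6 = floor((11 + 11)/1) = 22.
  m_7 = 1*22 - 11 = 11, d_7 = (131 - 11^2)/1 = 10/1 = 10: (m_7, d_7) = (m_1, d_1) = (11, 10), so from here the quotients repeat a_1, ..., a_6; the period length is 6.
Hence the expansion of sqrt(131) is a_0 = 11 followed by the repeating block 2, 4, 11, 4, 2, 22 (period 6).

[11; (2, 4, 11, 4, 2, 22)]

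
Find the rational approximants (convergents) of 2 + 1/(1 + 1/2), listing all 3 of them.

2/1, 3/1, 8/3

Using the convergent recurrence p_i = a_i*p_{i-1} + p_{i-2}, q_i = a_i*q_{i-1} + q_{i-2} with p_{-2}=0, p_{-1}=1, q_{-2}=1, q_{-1}=0:
  i=0: a_0=2, p_0 = 2*1 + 0 = 2, q_0 = 2*0 + 1 = 1.
  i=1: a_1=1, p_1 = 1*2 + 1 = 3, q_1 = 1*1 + 0 = 1.
  i=2: a_2=2, p_2 = 2*3 + 2 = 8, q_2 = 2*1 + 1 = 3.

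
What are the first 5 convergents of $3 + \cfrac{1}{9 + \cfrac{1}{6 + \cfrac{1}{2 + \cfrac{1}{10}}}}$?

3/1, 28/9, 171/55, 370/119, 3871/1245

Using the convergent recurrence p_i = a_i*p_{i-1} + p_{i-2}, q_i = a_i*q_{i-1} + q_{i-2} with p_{-2}=0, p_{-1}=1, q_{-2}=1, q_{-1}=0:
  i=0: a_0=3, p_0 = 3*1 + 0 = 3, q_0 = 3*0 + 1 = 1.
  i=1: a_1=9, p_1 = 9*3 + 1 = 28, q_1 = 9*1 + 0 = 9.
  i=2: a_2=6, p_2 = 6*28 + 3 = 171, q_2 = 6*9 + 1 = 55.
  i=3: a_3=2, p_3 = 2*171 + 28 = 370, q_3 = 2*55 + 9 = 119.
  i=4: a_4=10, p_4 = 10*370 + 171 = 3871, q_4 = 10*119 + 55 = 1245.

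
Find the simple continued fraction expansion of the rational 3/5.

Run the Euclidean algorithm on 3 and 5; the successive quotients are the partial quotients a_0, a_1, ... (each step inverts the fractional part left over by the previous one):
  3 = 0*5 + 3, so a_0 = 0.
  5 = 1*3 + 2, so a_1 = 1.
  3 = 1*2 + 1, so a_2 = 1.
  2 = 2*1 + 0, so a_3 = 2.
The remainder reaches 0 after 4 divisions, so the expansion has 4 partial quotients, read off in order.

[0; 1, 1, 2]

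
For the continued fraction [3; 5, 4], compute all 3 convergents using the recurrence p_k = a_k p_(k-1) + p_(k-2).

3/1, 16/5, 67/21

Using the convergent recurrence p_i = a_i*p_{i-1} + p_{i-2}, q_i = a_i*q_{i-1} + q_{i-2} with p_{-2}=0, p_{-1}=1, q_{-2}=1, q_{-1}=0:
  i=0: a_0=3, p_0 = 3*1 + 0 = 3, q_0 = 3*0 + 1 = 1.
  i=1: a_1=5, p_1 = 5*3 + 1 = 16, q_1 = 5*1 + 0 = 5.
  i=2: a_2=4, p_2 = 4*16 + 3 = 67, q_2 = 4*5 + 1 = 21.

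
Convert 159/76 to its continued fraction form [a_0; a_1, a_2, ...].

[2; 10, 1, 6]

Run the Euclidean algorithm on 159 and 76; the successive quotients are the partial quotients a_0, a_1, ... (each step inverts the fractional part left over by the previous one):
  159 = 2*76 + 7, so a_0 = 2.
  76 = 10*7 + 6, so a_1 = 10.
  7 = 1*6 + 1, so a_2 = 1.
  6 = 6*1 + 0, so a_3 = 6.
The remainder reaches 0 after 4 divisions, so the expansion has 4 partial quotients, read off in order.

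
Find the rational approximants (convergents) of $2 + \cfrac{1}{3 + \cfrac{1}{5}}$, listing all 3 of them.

Using the convergent recurrence p_i = a_i*p_{i-1} + p_{i-2}, q_i = a_i*q_{i-1} + q_{i-2} with p_{-2}=0, p_{-1}=1, q_{-2}=1, q_{-1}=0:
  i=0: a_0=2, p_0 = 2*1 + 0 = 2, q_0 = 2*0 + 1 = 1.
  i=1: a_1=3, p_1 = 3*2 + 1 = 7, q_1 = 3*1 + 0 = 3.
  i=2: a_2=5, p_2 = 5*7 + 2 = 37, q_2 = 5*3 + 1 = 16.

2/1, 7/3, 37/16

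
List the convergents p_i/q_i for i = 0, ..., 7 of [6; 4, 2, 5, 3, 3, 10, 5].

Using the convergent recurrence p_i = a_i*p_{i-1} + p_{i-2}, q_i = a_i*q_{i-1} + q_{i-2} with p_{-2}=0, p_{-1}=1, q_{-2}=1, q_{-1}=0:
  i=0: a_0=6, p_0 = 6*1 + 0 = 6, q_0 = 6*0 + 1 = 1.
  i=1: a_1=4, p_1 = 4*6 + 1 = 25, q_1 = 4*1 + 0 = 4.
  i=2: a_2=2, p_2 = 2*25 + 6 = 56, q_2 = 2*4 + 1 = 9.
  i=3: a_3=5, p_3 = 5*56 + 25 = 305, q_3 = 5*9 + 4 = 49.
  i=4: a_4=3, p_4 = 3*305 + 56 = 971, q_4 = 3*49 + 9 = 156.
  i=5: a_5=3, p_5 = 3*971 + 305 = 3218, q_5 = 3*156 + 49 = 517.
  i=6: a_6=10, p_6 = 10*3218 + 971 = 33151, q_6 = 10*517 + 156 = 5326.
  i=7: a_7=5, p_7 = 5*33151 + 3218 = 168973, q_7 = 5*5326 + 517 = 27147.

6/1, 25/4, 56/9, 305/49, 971/156, 3218/517, 33151/5326, 168973/27147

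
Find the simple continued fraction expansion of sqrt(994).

[31; (1, 1, 8, 1, 1, 62)]

Write x_i = (sqrt(994) + m_i)/d_i with (m_0, d_0) = (0, 1). a_0 = floor(sqrt(994)) = 31, since 31^2 = 961 <= 994 < 1024 = 32^2.
Iterate m_{i+1} = d_i*a_i - m_i, d_{i+1} = (994 - m_{i+1}^2)/d_i, a_{i+1} = floor((a_0 + m_{i+1})/d_{i+1}):
  m_1 = 1*31 - 0 = 31, d_1 = (994 - 31^2)/1 = 33/1 = 33, a_1 = floor((31 + 31)/33) = 1.
  m_2 = 33*1 - 31 = 2, d_2 = (994 - 2^2)/33 = 990/33 = 30, a_2 = floor((31 + 2)/30) = 1.
  m_3 = 30*1 - 2 = 28, d_3 = (994 - 28^2)/30 = 210/30 = 7, a_3 = floor((31 + 28)/7) = 8.
  m_4 = 7*8 - 28 = 28, d_4 = (994 - 28^2)/7 = 210/7 = 30, a_4 = floor((31 + 28)/30) = 1.
  m_5 = 30*1 - 28 = 2, d_5 = (994 - 2^2)/30 = 990/30 = 33, a_5 = floor((31 + 2)/33) = 1.
  m_6 = 33*1 - 2 = 31, d_6 = (994 - 31^2)/33 = 33/33 = 1, a_6 = floor((31 + 31)/1) = 62.
  m_7 = 1*62 - 31 = 31, d_7 = (994 - 31^2)/1 = 33/1 = 33: (m_7, d_7) = (m_1, d_1) = (31, 33), so from here the quotients repeat a_1, ..., a_6; the period length is 6.
Hence the expansion of sqrt(994) is a_0 = 31 followed by the repeating block 1, 1, 8, 1, 1, 62 (period 6).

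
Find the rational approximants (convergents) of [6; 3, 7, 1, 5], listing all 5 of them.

6/1, 19/3, 139/22, 158/25, 929/147

Using the convergent recurrence p_i = a_i*p_{i-1} + p_{i-2}, q_i = a_i*q_{i-1} + q_{i-2} with p_{-2}=0, p_{-1}=1, q_{-2}=1, q_{-1}=0:
  i=0: a_0=6, p_0 = 6*1 + 0 = 6, q_0 = 6*0 + 1 = 1.
  i=1: a_1=3, p_1 = 3*6 + 1 = 19, q_1 = 3*1 + 0 = 3.
  i=2: a_2=7, p_2 = 7*19 + 6 = 139, q_2 = 7*3 + 1 = 22.
  i=3: a_3=1, p_3 = 1*139 + 19 = 158, q_3 = 1*22 + 3 = 25.
  i=4: a_4=5, p_4 = 5*158 + 139 = 929, q_4 = 5*25 + 22 = 147.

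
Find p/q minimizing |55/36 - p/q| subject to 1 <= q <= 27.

29/19

Expand x = 55/36 as a continued fraction with the Euclidean algorithm:
  55 = 1*36 + 19, so a_0 = 1.
  36 = 1*19 + 17, so a_1 = 1.
  19 = 1*17 + 2, so a_2 = 1.
  17 = 8*2 + 1, so a_3 = 8.
  2 = 2*1 + 0, so a_4 = 2.
so x = [1; 1, 1, 8, 2].
Convergents (p_i = a_i*p_{i-1} + p_{i-2}, q_i = a_i*q_{i-1} + q_{i-2} with p_{-2}=0, p_{-1}=1, q_{-2}=1, q_{-1}=0), until the denominator exceeds 27:
  i=0: a_0=1, p_0 = 1*1 + 0 = 1, q_0 = 1*0 + 1 = 1.
  i=1: a_1=1, p_1 = 1*1 + 1 = 2, q_1 = 1*1 + 0 = 1.
  i=2: a_2=1, p_2 = 1*2 + 1 = 3, q_2 = 1*1 + 1 = 2.
  i=3: a_3=8, p_3 = 8*3 + 2 = 26, q_3 = 8*2 + 1 = 17.
  i=4: a_4=2, p_4 = 2*26 + 3 = 55, q_4 = 2*17 + 2 = 36.
q_4 = 36 > 27, so the last convergent with denominator <= 27 is p_3/q_3 = 26/17.
The closest fraction with denominator <= 27 is either p_3/q_3 or the intermediate fraction (k*p_3 + p_2)/(k*q_3 + q_2) with the largest k >= 1 whose denominator stays <= 27; these approach x as k grows, and every other convergent or intermediate fraction in range is farther away.
Largest k: floor((27 - q_2)/q_3) = floor((27 - 2)/17) = 1.
That gives (1*26 + 3)/(1*17 + 2) = 29/19.
Compare the errors: |x - 26/17| = |55*17 - 26*36|/(36*17) = 1/612, and |x - 29/19| = |55*19 - 29*36|/(36*19) = 1/684.
Cross-multiplying, 1*612 = 612 < 684 = 1*684, so 1/684 is smaller: the intermediate fraction 29/19 is closer to x than 26/17.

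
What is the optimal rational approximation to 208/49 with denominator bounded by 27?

Expand x = 208/49 as a continued fraction with the Euclidean algorithm:
  208 = 4*49 + 12, so a_0 = 4.
  49 = 4*12 + 1, so a_1 = 4.
  12 = 12*1 + 0, so a_2 = 12.
so x = [4; 4, 12].
Convergents (p_i = a_i*p_{i-1} + p_{i-2}, q_i = a_i*q_{i-1} + q_{i-2} with p_{-2}=0, p_{-1}=1, q_{-2}=1, q_{-1}=0), until the denominator exceeds 27:
  i=0: a_0=4, p_0 = 4*1 + 0 = 4, q_0 = 4*0 + 1 = 1.
  i=1: a_1=4, p_1 = 4*4 + 1 = 17, q_1 = 4*1 + 0 = 4.
  i=2: a_2=12, p_2 = 12*17 + 4 = 208, q_2 = 12*4 + 1 = 49.
q_2 = 49 > 27, so the last convergent with denominator <= 27 is p_1/q_1 = 17/4.
The closest fraction with denominator <= 27 is either p_1/q_1 or the intermediate fraction (k*p_1 + p_0)/(k*q_1 + q_0) with the largest k >= 1 whose denominator stays <= 27; these approach x as k grows, and every other convergent or intermediate fraction in range is farther away.
Largest k: floor((27 - q_0)/q_1) = floor((27 - 1)/4) = 6.
That gives (6*17 + 4)/(6*4 + 1) = 106/25.
Compare the errors: |x - 17/4| = |208*4 - 17*49|/(49*4) = 1/196, and |x - 106/25| = |208*25 - 106*49|/(49*25) = 6/1225.
Cross-multiplying, 6*196 = 1176 < 1225 = 1*1225, so 6/1225 is smaller: the intermediate fraction 106/25 is closer to x than 17/4.

106/25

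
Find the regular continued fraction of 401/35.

[11; 2, 5, 3]

Run the Euclidean algorithm on 401 and 35; the successive quotients are the partial quotients a_0, a_1, ... (each step inverts the fractional part left over by the previous one):
  401 = 11*35 + 16, so a_0 = 11.
  35 = 2*16 + 3, so a_1 = 2.
  16 = 5*3 + 1, so a_2 = 5.
  3 = 3*1 + 0, so a_3 = 3.
The remainder reaches 0 after 4 divisions, so the expansion has 4 partial quotients, read off in order.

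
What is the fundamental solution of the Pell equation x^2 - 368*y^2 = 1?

First expand sqrt(368) as a continued fraction. With x_i = (sqrt(368) + m_i)/d_i and (m_0, d_0) = (0, 1): a_0 = floor(sqrt(368)) = 19, since 19^2 = 361 <= 368 < 400 = 20^2.
Iterate m_{i+1} = d_i*a_i - m_i, d_{i+1} = (368 - m_{i+1}^2)/d_i, a_{i+1} = floor((a_0 + m_{i+1})/d_{i+1}):
  m_1 = 1*19 - 0 = 19, d_1 = (368 - 19^2)/1 = 7/1 = 7, a_1 = floor((19 + 19)/7) = 5.
  m_2 = 7*5 - 19 = 16, d_2 = (368 - 16^2)/7 = 112/7 = 16, a_2 = floor((19 + 16)/16) = 2.
  m_3 = 16*2 - 16 = 16, d_3 = (368 - 16^2)/16 = 112/16 = 7, a_3 = floor((19 + 16)/7) = 5.
  m_4 = 7*5 - 16 = 19, d_4 = (368 - 19^2)/7 = 7/7 = 1, a_4 = floor((19 + 19)/1) = 38.
  m_5 = 1*38 - 19 = 19, d_5 = (368 - 19^2)/1 = 7/1 = 7: (m_5, d_5) = (m_1, d_1) = (19, 7), so from here the quotients repeat a_1, ..., a_4; the period length is 4.
So sqrt(368) = [19; (5, 2, 5, 38)] with period length k = 4.
k is even, so the fundamental solution of x^2 - 368y^2 = 1 is (p_{k-1}, q_{k-1}) = (p_3, q_3); compute convergents through index 3.
Convergents (p_i = a_i*p_{i-1} + p_{i-2}, q_i = a_i*q_{i-1} + q_{i-2} with p_{-2}=0, p_{-1}=1, q_{-2}=1, q_{-1}=0):
  i=0: a_0=19, p_0 = 19*1 + 0 = 19, q_0 = 19*0 + 1 = 1.
  i=1: a_1=5, p_1 = 5*19 + 1 = 96, q_1 = 5*1 + 0 = 5.
  i=2: a_2=2, p_2 = 2*96 + 19 = 211, q_2 = 2*5 + 1 = 11.
  i=3: a_3=5, p_3 = 5*211 + 96 = 1151, q_3 = 5*11 + 5 = 60.
Check: 1151^2 - 368*60^2 = 1324801 - 1324800 = 1, so (x, y) = (1151, 60) solves the equation, and by the theorem it is the least positive solution.

(x, y) = (1151, 60)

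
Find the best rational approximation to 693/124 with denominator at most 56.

95/17

Expand x = 693/124 as a continued fraction with the Euclidean algorithm:
  693 = 5*124 + 73, so a_0 = 5.
  124 = 1*73 + 51, so a_1 = 1.
  73 = 1*51 + 22, so a_2 = 1.
  51 = 2*22 + 7, so a_3 = 2.
  22 = 3*7 + 1, so a_4 = 3.
  7 = 7*1 + 0, so a_5 = 7.
so x = [5; 1, 1, 2, 3, 7].
Convergents (p_i = a_i*p_{i-1} + p_{i-2}, q_i = a_i*q_{i-1} + q_{i-2} with p_{-2}=0, p_{-1}=1, q_{-2}=1, q_{-1}=0), until the denominator exceeds 56:
  i=0: a_0=5, p_0 = 5*1 + 0 = 5, q_0 = 5*0 + 1 = 1.
  i=1: a_1=1, p_1 = 1*5 + 1 = 6, q_1 = 1*1 + 0 = 1.
  i=2: a_2=1, p_2 = 1*6 + 5 = 11, q_2 = 1*1 + 1 = 2.
  i=3: a_3=2, p_3 = 2*11 + 6 = 28, q_3 = 2*2 + 1 = 5.
  i=4: a_4=3, p_4 = 3*28 + 11 = 95, q_4 = 3*5 + 2 = 17.
  i=5: a_5=7, p_5 = 7*95 + 28 = 693, q_5 = 7*17 + 5 = 124.
q_5 = 124 > 56, so the last convergent with denominator <= 56 is p_4/q_4 = 95/17.
The closest fraction with denominator <= 56 is either p_4/q_4 or the intermediate fraction (k*p_4 + p_3)/(k*q_4 + q_3) with the largest k >= 1 whose denominator stays <= 56; these approach x as k grows, and every other convergent or intermediate fraction in range is farther away.
Largest k: floor((56 - q_3)/q_4) = floor((56 - 5)/17) = 3.
That gives (3*95 + 28)/(3*17 + 5) = 313/56.
Compare the errors: |x - 95/17| = |693*17 - 95*124|/(124*17) = 1/2108, and |x - 313/56| = |693*56 - 313*124|/(124*56) = 4/6944.
Cross-multiplying, 1*6944 = 6944 < 8432 = 4*2108, so 1/2108 is smaller: the convergent 95/17 is closer to x than 313/56.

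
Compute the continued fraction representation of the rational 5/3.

Run the Euclidean algorithm on 5 and 3; the successive quotients are the partial quotients a_0, a_1, ... (each step inverts the fractional part left over by the previous one):
  5 = 1*3 + 2, so a_0 = 1.
  3 = 1*2 + 1, so a_1 = 1.
  2 = 2*1 + 0, so a_2 = 2.
The remainder reaches 0 after 3 divisions, so the expansion has 3 partial quotients, read off in order.

[1; 1, 2]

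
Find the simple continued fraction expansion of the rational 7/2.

Run the Euclidean algorithm on 7 and 2; the successive quotients are the partial quotients a_0, a_1, ... (each step inverts the fractional part left over by the previous one):
  7 = 3*2 + 1, so a_0 = 3.
  2 = 2*1 + 0, so a_1 = 2.
The remainder reaches 0 after 2 divisions, so the expansion has 2 partial quotients, read off in order.

[3; 2]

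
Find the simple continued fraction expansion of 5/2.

Run the Euclidean algorithm on 5 and 2; the successive quotients are the partial quotients a_0, a_1, ... (each step inverts the fractional part left over by the previous one):
  5 = 2*2 + 1, so a_0 = 2.
  2 = 2*1 + 0, so a_1 = 2.
The remainder reaches 0 after 2 divisions, so the expansion has 2 partial quotients, read off in order.

[2; 2]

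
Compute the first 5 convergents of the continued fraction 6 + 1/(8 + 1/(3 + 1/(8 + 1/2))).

Using the convergent recurrence p_i = a_i*p_{i-1} + p_{i-2}, q_i = a_i*q_{i-1} + q_{i-2} with p_{-2}=0, p_{-1}=1, q_{-2}=1, q_{-1}=0:
  i=0: a_0=6, p_0 = 6*1 + 0 = 6, q_0 = 6*0 + 1 = 1.
  i=1: a_1=8, p_1 = 8*6 + 1 = 49, q_1 = 8*1 + 0 = 8.
  i=2: a_2=3, p_2 = 3*49 + 6 = 153, q_2 = 3*8 + 1 = 25.
  i=3: a_3=8, p_3 = 8*153 + 49 = 1273, q_3 = 8*25 + 8 = 208.
  i=4: a_4=2, p_4 = 2*1273 + 153 = 2699, q_4 = 2*208 + 25 = 441.

6/1, 49/8, 153/25, 1273/208, 2699/441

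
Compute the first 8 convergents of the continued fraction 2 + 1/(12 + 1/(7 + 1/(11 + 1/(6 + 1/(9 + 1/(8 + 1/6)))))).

Using the convergent recurrence p_i = a_i*p_{i-1} + p_{i-2}, q_i = a_i*q_{i-1} + q_{i-2} with p_{-2}=0, p_{-1}=1, q_{-2}=1, q_{-1}=0:
  i=0: a_0=2, p_0 = 2*1 + 0 = 2, q_0 = 2*0 + 1 = 1.
  i=1: a_1=12, p_1 = 12*2 + 1 = 25, q_1 = 12*1 + 0 = 12.
  i=2: a_2=7, p_2 = 7*25 + 2 = 177, q_2 = 7*12 + 1 = 85.
  i=3: a_3=11, p_3 = 11*177 + 25 = 1972, q_3 = 11*85 + 12 = 947.
  i=4: a_4=6, p_4 = 6*1972 + 177 = 12009, q_4 = 6*947 + 85 = 5767.
  i=5: a_5=9, p_5 = 9*12009 + 1972 = 110053, q_5 = 9*5767 + 947 = 52850.
  i=6: a_6=8, p_6 = 8*110053 + 12009 = 892433, q_6 = 8*52850 + 5767 = 428567.
  i=7: a_7=6, p_7 = 6*892433 + 110053 = 5464651, q_7 = 6*428567 + 52850 = 2624252.

2/1, 25/12, 177/85, 1972/947, 12009/5767, 110053/52850, 892433/428567, 5464651/2624252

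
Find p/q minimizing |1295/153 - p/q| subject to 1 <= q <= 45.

237/28

Expand x = 1295/153 as a continued fraction with the Euclidean algorithm:
  1295 = 8*153 + 71, so a_0 = 8.
  153 = 2*71 + 11, so a_1 = 2.
  71 = 6*11 + 5, so a_2 = 6.
  11 = 2*5 + 1, so a_3 = 2.
  5 = 5*1 + 0, so a_4 = 5.
so x = [8; 2, 6, 2, 5].
Convergents (p_i = a_i*p_{i-1} + p_{i-2}, q_i = a_i*q_{i-1} + q_{i-2} with p_{-2}=0, p_{-1}=1, q_{-2}=1, q_{-1}=0), until the denominator exceeds 45:
  i=0: a_0=8, p_0 = 8*1 + 0 = 8, q_0 = 8*0 + 1 = 1.
  i=1: a_1=2, p_1 = 2*8 + 1 = 17, q_1 = 2*1 + 0 = 2.
  i=2: a_2=6, p_2 = 6*17 + 8 = 110, q_2 = 6*2 + 1 = 13.
  i=3: a_3=2, p_3 = 2*110 + 17 = 237, q_3 = 2*13 + 2 = 28.
  i=4: a_4=5, p_4 = 5*237 + 110 = 1295, q_4 = 5*28 + 13 = 153.
q_4 = 153 > 45, so the last convergent with denominator <= 45 is p_3/q_3 = 237/28.
The closest fraction with denominator <= 45 is either p_3/q_3 or the intermediate fraction (k*p_3 + p_2)/(k*q_3 + q_2) with the largest k >= 1 whose denominator stays <= 45; these approach x as k grows, and every other convergent or intermediate fraction in range is farther away.
Largest k: floor((45 - q_2)/q_3) = floor((45 - 13)/28) = 1.
That gives (1*237 + 110)/(1*28 + 13) = 347/41.
Compare the errors: |x - 237/28| = |1295*28 - 237*153|/(153*28) = 1/4284, and |x - 347/41| = |1295*41 - 347*153|/(153*41) = 4/6273.
Cross-multiplying, 1*6273 = 6273 < 17136 = 4*4284, so 1/4284 is smaller: the convergent 237/28 is closer to x than 347/41.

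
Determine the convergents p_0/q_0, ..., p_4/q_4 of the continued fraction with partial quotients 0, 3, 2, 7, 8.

Using the convergent recurrence p_i = a_i*p_{i-1} + p_{i-2}, q_i = a_i*q_{i-1} + q_{i-2} with p_{-2}=0, p_{-1}=1, q_{-2}=1, q_{-1}=0:
  i=0: a_0=0, p_0 = 0*1 + 0 = 0, q_0 = 0*0 + 1 = 1.
  i=1: a_1=3, p_1 = 3*0 + 1 = 1, q_1 = 3*1 + 0 = 3.
  i=2: a_2=2, p_2 = 2*1 + 0 = 2, q_2 = 2*3 + 1 = 7.
  i=3: a_3=7, p_3 = 7*2 + 1 = 15, q_3 = 7*7 + 3 = 52.
  i=4: a_4=8, p_4 = 8*15 + 2 = 122, q_4 = 8*52 + 7 = 423.

0/1, 1/3, 2/7, 15/52, 122/423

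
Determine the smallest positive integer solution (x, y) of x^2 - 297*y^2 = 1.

(x, y) = (48599, 2820)

First expand sqrt(297) as a continued fraction. With x_i = (sqrt(297) + m_i)/d_i and (m_0, d_0) = (0, 1): a_0 = floor(sqrt(297)) = 17, since 17^2 = 289 <= 297 < 324 = 18^2.
Iterate m_{i+1} = d_i*a_i - m_i, d_{i+1} = (297 - m_{i+1}^2)/d_i, a_{i+1} = floor((a_0 + m_{i+1})/d_{i+1}):
  m_1 = 1*17 - 0 = 17, d_1 = (297 - 17^2)/1 = 8/1 = 8, a_1 = floor((17 + 17)/8) = 4.
  m_2 = 8*4 - 17 = 15, d_2 = (297 - 15^2)/8 = 72/8 = 9, a_2 = floor((17 + 15)/9) = 3.
  m_3 = 9*3 - 15 = 12, d_3 = (297 - 12^2)/9 = 153/9 = 17, a_3 = floor((17 + 12)/17) = 1.
  m_4 = 17*1 - 12 = 5, d_4 = (297 - 5^2)/17 = 272/17 = 16, a_4 = floor((17 + 5)/16) = 1.
  m_5 = 16*1 - 5 = 11, d_5 = (297 - 11^2)/16 = 176/16 = 11, a_5 = floor((17 + 11)/11) = 2.
  m_6 = 11*2 - 11 = 11, d_6 = (297 - 11^2)/11 = 176/11 = 16, a_6 = floor((17 + 11)/16) = 1.
  m_7 = 16*1 - 11 = 5, d_7 = (297 - 5^2)/16 = 272/16 = 17, a_7 = floor((17 + 5)/17) = 1.
  m_8 = 17*1 - 5 = 12, d_8 = (297 - 12^2)/17 = 153/17 = 9, a_8 = floor((17 + 12)/9) = 3.
  m_9 = 9*3 - 12 = 15, d_9 = (297 - 15^2)/9 = 72/9 = 8, a_9 = floor((17 + 15)/8) = 4.
  m_10 = 8*4 - 15 = 17, d_10 = (297 - 17^2)/8 = 8/8 = 1, a_10 = floor((17 + 17)/1) = 34.
  m_11 = 1*34 - 17 = 17, d_11 = (297 - 17^2)/1 = 8/1 = 8: (m_11, d_11) = (m_1, d_1) = (17, 8), so from here the quotients repeat a_1, ..., a_10; the period length is 10.
So sqrt(297) = [17; (4, 3, 1, 1, 2, 1, 1, 3, 4, 34)] with period length k = 10.
k is even, so the fundamental solution of x^2 - 297y^2 = 1 is (p_{k-1}, q_{k-1}) = (p_9, q_9); compute convergents through index 9.
Convergents (p_i = a_i*p_{i-1} + p_{i-2}, q_i = a_i*q_{i-1} + q_{i-2} with p_{-2}=0, p_{-1}=1, q_{-2}=1, q_{-1}=0):
  i=0: a_0=17, p_0 = 17*1 + 0 = 17, q_0 = 17*0 + 1 = 1.
  i=1: a_1=4, p_1 = 4*17 + 1 = 69, q_1 = 4*1 + 0 = 4.
  i=2: a_2=3, p_2 = 3*69 + 17 = 224, q_2 = 3*4 + 1 = 13.
  i=3: a_3=1, p_3 = 1*224 + 69 = 293, q_3 = 1*13 + 4 = 17.
  i=4: a_4=1, p_4 = 1*293 + 224 = 517, q_4 = 1*17 + 13 = 30.
  i=5: a_5=2, p_5 = 2*517 + 293 = 1327, q_5 = 2*30 + 17 = 77.
  i=6: a_6=1, p_6 = 1*1327 + 517 = 1844, q_6 = 1*77 + 30 = 107.
  i=7: a_7=1, p_7 = 1*1844 + 1327 = 3171, q_7 = 1*107 + 77 = 184.
  i=8: a_8=3, p_8 = 3*3171 + 1844 = 11357, q_8 = 3*184 + 107 = 659.
  i=9: a_9=4, p_9 = 4*11357 + 3171 = 48599, q_9 = 4*659 + 184 = 2820.
Check: 48599^2 - 297*2820^2 = 2361862801 - 2361862800 = 1, so (x, y) = (48599, 2820) solves the equation, and by the theorem it is the least positive solution.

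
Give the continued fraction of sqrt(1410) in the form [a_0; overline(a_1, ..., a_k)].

Write x_i = (sqrt(1410) + m_i)/d_i with (m_0, d_0) = (0, 1). a_0 = floor(sqrt(1410)) = 37, since 37^2 = 1369 <= 1410 < 1444 = 38^2.
Iterate m_{i+1} = d_i*a_i - m_i, d_{i+1} = (1410 - m_{i+1}^2)/d_i, a_{i+1} = floor((a_0 + m_{i+1})/d_{i+1}):
  m_1 = 1*37 - 0 = 37, d_1 = (1410 - 37^2)/1 = 41/1 = 41, a_1 = floor((37 + 37)/41) = 1.
  m_2 = 41*1 - 37 = 4, d_2 = (1410 - 4^2)/41 = 1394/41 = 34, a_2 = floor((37 + 4)/34) = 1.
  m_3 = 34*1 - 4 = 30, d_3 = (1410 - 30^2)/34 = 510/34 = 15, a_3 = floor((37 + 30)/15) = 4.
  m_4 = 15*4 - 30 = 30, d_4 = (1410 - 30^2)/15 = 510/15 = 34, a_4 = floor((37 + 30)/34) = 1.
  m_5 = 34*1 - 30 = 4, d_5 = (1410 - 4^2)/34 = 1394/34 = 41, a_5 = floor((37 + 4)/41) = 1.
  m_6 = 41*1 - 4 = 37, d_6 = (1410 - 37^2)/41 = 41/41 = 1, a_6 = floor((37 + 37)/1) = 74.
  m_7 = 1*74 - 37 = 37, d_7 = (1410 - 37^2)/1 = 41/1 = 41: (m_7, d_7) = (m_1, d_1) = (37, 41), so from here the quotients repeat a_1, ..., a_6; the period length is 6.
Hence the expansion of sqrt(1410) is a_0 = 37 followed by the repeating block 1, 1, 4, 1, 1, 74 (period 6).

[37; overline(1, 1, 4, 1, 1, 74)]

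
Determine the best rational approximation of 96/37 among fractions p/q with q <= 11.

13/5

Expand x = 96/37 as a continued fraction with the Euclidean algorithm:
  96 = 2*37 + 22, so a_0 = 2.
  37 = 1*22 + 15, so a_1 = 1.
  22 = 1*15 + 7, so a_2 = 1.
  15 = 2*7 + 1, so a_3 = 2.
  7 = 7*1 + 0, so a_4 = 7.
so x = [2; 1, 1, 2, 7].
Convergents (p_i = a_i*p_{i-1} + p_{i-2}, q_i = a_i*q_{i-1} + q_{i-2} with p_{-2}=0, p_{-1}=1, q_{-2}=1, q_{-1}=0), until the denominator exceeds 11:
  i=0: a_0=2, p_0 = 2*1 + 0 = 2, q_0 = 2*0 + 1 = 1.
  i=1: a_1=1, p_1 = 1*2 + 1 = 3, q_1 = 1*1 + 0 = 1.
  i=2: a_2=1, p_2 = 1*3 + 2 = 5, q_2 = 1*1 + 1 = 2.
  i=3: a_3=2, p_3 = 2*5 + 3 = 13, q_3 = 2*2 + 1 = 5.
  i=4: a_4=7, p_4 = 7*13 + 5 = 96, q_4 = 7*5 + 2 = 37.
q_4 = 37 > 11, so the last convergent with denominator <= 11 is p_3/q_3 = 13/5.
The closest fraction with denominator <= 11 is either p_3/q_3 or the intermediate fraction (k*p_3 + p_2)/(k*q_3 + q_2) with the largest k >= 1 whose denominator stays <= 11; these approach x as k grows, and every other convergent or intermediate fraction in range is farther away.
Largest k: floor((11 - q_2)/q_3) = floor((11 - 2)/5) = 1.
That gives (1*13 + 5)/(1*5 + 2) = 18/7.
Compare the errors: |x - 13/5| = |96*5 - 13*37|/(37*5) = 1/185, and |x - 18/7| = |96*7 - 18*37|/(37*7) = 6/259.
Cross-multiplying, 1*259 = 259 < 1110 = 6*185, so 1/185 is smaller: the convergent 13/5 is closer to x than 18/7.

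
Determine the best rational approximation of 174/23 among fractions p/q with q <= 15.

Expand x = 174/23 as a continued fraction with the Euclidean algorithm:
  174 = 7*23 + 13, so a_0 = 7.
  23 = 1*13 + 10, so a_1 = 1.
  13 = 1*10 + 3, so a_2 = 1.
  10 = 3*3 + 1, so a_3 = 3.
  3 = 3*1 + 0, so a_4 = 3.
so x = [7; 1, 1, 3, 3].
Convergents (p_i = a_i*p_{i-1} + p_{i-2}, q_i = a_i*q_{i-1} + q_{i-2} with p_{-2}=0, p_{-1}=1, q_{-2}=1, q_{-1}=0), until the denominator exceeds 15:
  i=0: a_0=7, p_0 = 7*1 + 0 = 7, q_0 = 7*0 + 1 = 1.
  i=1: a_1=1, p_1 = 1*7 + 1 = 8, q_1 = 1*1 + 0 = 1.
  i=2: a_2=1, p_2 = 1*8 + 7 = 15, q_2 = 1*1 + 1 = 2.
  i=3: a_3=3, p_3 = 3*15 + 8 = 53, q_3 = 3*2 + 1 = 7.
  i=4: a_4=3, p_4 = 3*53 + 15 = 174, q_4 = 3*7 + 2 = 23.
q_4 = 23 > 15, so the last convergent with denominator <= 15 is p_3/q_3 = 53/7.
The closest fraction with denominator <= 15 is either p_3/q_3 or the intermediate fraction (k*p_3 + p_2)/(k*q_3 + q_2) with the largest k >= 1 whose denominator stays <= 15; these approach x as k grows, and every other convergent or intermediate fraction in range is farther away.
Largest k: floor((15 - q_2)/q_3) = floor((15 - 2)/7) = 1.
That gives (1*53 + 15)/(1*7 + 2) = 68/9.
Compare the errors: |x - 53/7| = |174*7 - 53*23|/(23*7) = 1/161, and |x - 68/9| = |174*9 - 68*23|/(23*9) = 2/207.
Cross-multiplying, 1*207 = 207 < 322 = 2*161, so 1/161 is smaller: the convergent 53/7 is closer to x than 68/9.

53/7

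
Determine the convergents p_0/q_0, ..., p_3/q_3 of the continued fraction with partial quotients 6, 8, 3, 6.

6/1, 49/8, 153/25, 967/158

Using the convergent recurrence p_i = a_i*p_{i-1} + p_{i-2}, q_i = a_i*q_{i-1} + q_{i-2} with p_{-2}=0, p_{-1}=1, q_{-2}=1, q_{-1}=0:
  i=0: a_0=6, p_0 = 6*1 + 0 = 6, q_0 = 6*0 + 1 = 1.
  i=1: a_1=8, p_1 = 8*6 + 1 = 49, q_1 = 8*1 + 0 = 8.
  i=2: a_2=3, p_2 = 3*49 + 6 = 153, q_2 = 3*8 + 1 = 25.
  i=3: a_3=6, p_3 = 6*153 + 49 = 967, q_3 = 6*25 + 8 = 158.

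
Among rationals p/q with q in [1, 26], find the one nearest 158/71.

49/22

Expand x = 158/71 as a continued fraction with the Euclidean algorithm:
  158 = 2*71 + 16, so a_0 = 2.
  71 = 4*16 + 7, so a_1 = 4.
  16 = 2*7 + 2, so a_2 = 2.
  7 = 3*2 + 1, so a_3 = 3.
  2 = 2*1 + 0, so a_4 = 2.
so x = [2; 4, 2, 3, 2].
Convergents (p_i = a_i*p_{i-1} + p_{i-2}, q_i = a_i*q_{i-1} + q_{i-2} with p_{-2}=0, p_{-1}=1, q_{-2}=1, q_{-1}=0), until the denominator exceeds 26:
  i=0: a_0=2, p_0 = 2*1 + 0 = 2, q_0 = 2*0 + 1 = 1.
  i=1: a_1=4, p_1 = 4*2 + 1 = 9, q_1 = 4*1 + 0 = 4.
  i=2: a_2=2, p_2 = 2*9 + 2 = 20, q_2 = 2*4 + 1 = 9.
  i=3: a_3=3, p_3 = 3*20 + 9 = 69, q_3 = 3*9 + 4 = 31.
q_3 = 31 > 26, so the last convergent with denominator <= 26 is p_2/q_2 = 20/9.
The closest fraction with denominator <= 26 is either p_2/q_2 or the intermediate fraction (k*p_2 + p_1)/(k*q_2 + q_1) with the largest k >= 1 whose denominator stays <= 26; these approach x as k grows, and every other convergent or intermediate fraction in range is farther away.
Largest k: floor((26 - q_1)/q_2) = floor((26 - 4)/9) = 2.
That gives (2*20 + 9)/(2*9 + 4) = 49/22.
Compare the errors: |x - 20/9| = |158*9 - 20*71|/(71*9) = 2/639, and |x - 49/22| = |158*22 - 49*71|/(71*22) = 3/1562.
Cross-multiplying, 3*639 = 1917 < 3124 = 2*1562, so 3/1562 is smaller: the intermediate fraction 49/22 is closer to x than 20/9.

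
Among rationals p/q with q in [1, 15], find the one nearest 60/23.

34/13

Expand x = 60/23 as a continued fraction with the Euclidean algorithm:
  60 = 2*23 + 14, so a_0 = 2.
  23 = 1*14 + 9, so a_1 = 1.
  14 = 1*9 + 5, so a_2 = 1.
  9 = 1*5 + 4, so a_3 = 1.
  5 = 1*4 + 1, so a_4 = 1.
  4 = 4*1 + 0, so a_5 = 4.
so x = [2; 1, 1, 1, 1, 4].
Convergents (p_i = a_i*p_{i-1} + p_{i-2}, q_i = a_i*q_{i-1} + q_{i-2} with p_{-2}=0, p_{-1}=1, q_{-2}=1, q_{-1}=0), until the denominator exceeds 15:
  i=0: a_0=2, p_0 = 2*1 + 0 = 2, q_0 = 2*0 + 1 = 1.
  i=1: a_1=1, p_1 = 1*2 + 1 = 3, q_1 = 1*1 + 0 = 1.
  i=2: a_2=1, p_2 = 1*3 + 2 = 5, q_2 = 1*1 + 1 = 2.
  i=3: a_3=1, p_3 = 1*5 + 3 = 8, q_3 = 1*2 + 1 = 3.
  i=4: a_4=1, p_4 = 1*8 + 5 = 13, q_4 = 1*3 + 2 = 5.
  i=5: a_5=4, p_5 = 4*13 + 8 = 60, q_5 = 4*5 + 3 = 23.
q_5 = 23 > 15, so the last convergent with denominator <= 15 is p_4/q_4 = 13/5.
The closest fraction with denominator <= 15 is either p_4/q_4 or the intermediate fraction (k*p_4 + p_3)/(k*q_4 + q_3) with the largest k >= 1 whose denominator stays <= 15; these approach x as k grows, and every other convergent or intermediate fraction in range is farther away.
Largest k: floor((15 - q_3)/q_4) = floor((15 - 3)/5) = 2.
That gives (2*13 + 8)/(2*5 + 3) = 34/13.
Compare the errors: |x - 13/5| = |60*5 - 13*23|/(23*5) = 1/115, and |x - 34/13| = |60*13 - 34*23|/(23*13) = 2/299.
Cross-multiplying, 2*115 = 230 < 299 = 1*299, so 2/299 is smaller: the intermediate fraction 34/13 is closer to x than 13/5.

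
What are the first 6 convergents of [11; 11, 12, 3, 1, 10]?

Using the convergent recurrence p_i = a_i*p_{i-1} + p_{i-2}, q_i = a_i*q_{i-1} + q_{i-2} with p_{-2}=0, p_{-1}=1, q_{-2}=1, q_{-1}=0:
  i=0: a_0=11, p_0 = 11*1 + 0 = 11, q_0 = 11*0 + 1 = 1.
  i=1: a_1=11, p_1 = 11*11 + 1 = 122, q_1 = 11*1 + 0 = 11.
  i=2: a_2=12, p_2 = 12*122 + 11 = 1475, q_2 = 12*11 + 1 = 133.
  i=3: a_3=3, p_3 = 3*1475 + 122 = 4547, q_3 = 3*133 + 11 = 410.
  i=4: a_4=1, p_4 = 1*4547 + 1475 = 6022, q_4 = 1*410 + 133 = 543.
  i=5: a_5=10, p_5 = 10*6022 + 4547 = 64767, q_5 = 10*543 + 410 = 5840.

11/1, 122/11, 1475/133, 4547/410, 6022/543, 64767/5840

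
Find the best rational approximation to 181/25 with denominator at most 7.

29/4

Expand x = 181/25 as a continued fraction with the Euclidean algorithm:
  181 = 7*25 + 6, so a_0 = 7.
  25 = 4*6 + 1, so a_1 = 4.
  6 = 6*1 + 0, so a_2 = 6.
so x = [7; 4, 6].
Convergents (p_i = a_i*p_{i-1} + p_{i-2}, q_i = a_i*q_{i-1} + q_{i-2} with p_{-2}=0, p_{-1}=1, q_{-2}=1, q_{-1}=0), until the denominator exceeds 7:
  i=0: a_0=7, p_0 = 7*1 + 0 = 7, q_0 = 7*0 + 1 = 1.
  i=1: a_1=4, p_1 = 4*7 + 1 = 29, q_1 = 4*1 + 0 = 4.
  i=2: a_2=6, p_2 = 6*29 + 7 = 181, q_2 = 6*4 + 1 = 25.
q_2 = 25 > 7, so the last convergent with denominator <= 7 is p_1/q_1 = 29/4.
The closest fraction with denominator <= 7 is either p_1/q_1 or the intermediate fraction (k*p_1 + p_0)/(k*q_1 + q_0) with the largest k >= 1 whose denominator stays <= 7; these approach x as k grows, and every other convergent or intermediate fraction in range is farther away.
Largest k: floor((7 - q_0)/q_1) = floor((7 - 1)/4) = 1.
That gives (1*29 + 7)/(1*4 + 1) = 36/5.
Compare the errors: |x - 29/4| = |181*4 - 29*25|/(25*4) = 1/100, and |x - 36/5| = |181*5 - 36*25|/(25*5) = 5/125.
Cross-multiplying, 1*125 = 125 < 500 = 5*100, so 1/100 is smaller: the convergent 29/4 is closer to x than 36/5.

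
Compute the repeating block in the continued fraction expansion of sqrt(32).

[5; (1, 1, 1, 10)]

Write x_i = (sqrt(32) + m_i)/d_i with (m_0, d_0) = (0, 1). a_0 = floor(sqrt(32)) = 5, since 5^2 = 25 <= 32 < 36 = 6^2.
Iterate m_{i+1} = d_i*a_i - m_i, d_{i+1} = (32 - m_{i+1}^2)/d_i, a_{i+1} = floor((a_0 + m_{i+1})/d_{i+1}):
  m_1 = 1*5 - 0 = 5, d_1 = (32 - 5^2)/1 = 7/1 = 7, a_1 = floor((5 + 5)/7) = 1.
  m_2 = 7*1 - 5 = 2, d_2 = (32 - 2^2)/7 = 28/7 = 4, a_2 = floor((5 + 2)/4) = 1.
  m_3 = 4*1 - 2 = 2, d_3 = (32 - 2^2)/4 = 28/4 = 7, a_3 = floor((5 + 2)/7) = 1.
  m_4 = 7*1 - 2 = 5, d_4 = (32 - 5^2)/7 = 7/7 = 1, a_4 = floor((5 + 5)/1) = 10.
  m_5 = 1*10 - 5 = 5, d_5 = (32 - 5^2)/1 = 7/1 = 7: (m_5, d_5) = (m_1, d_1) = (5, 7), so from here the quotients repeat a_1, ..., a_4; the period length is 4.
Hence the expansion of sqrt(32) is a_0 = 5 followed by the repeating block 1, 1, 1, 10 (period 4).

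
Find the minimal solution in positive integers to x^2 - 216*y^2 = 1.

(x, y) = (485, 33)

First expand sqrt(216) as a continued fraction. With x_i = (sqrt(216) + m_i)/d_i and (m_0, d_0) = (0, 1): a_0 = floor(sqrt(216)) = 14, since 14^2 = 196 <= 216 < 225 = 15^2.
Iterate m_{i+1} = d_i*a_i - m_i, d_{i+1} = (216 - m_{i+1}^2)/d_i, a_{i+1} = floor((a_0 + m_{i+1})/d_{i+1}):
  m_1 = 1*14 - 0 = 14, d_1 = (216 - 14^2)/1 = 20/1 = 20, a_1 = floor((14 + 14)/20) = 1.
  m_2 = 20*1 - 14 = 6, d_2 = (216 - 6^2)/20 = 180/20 = 9, a_2 = floor((14 + 6)/9) = 2.
  m_3 = 9*2 - 6 = 12, d_3 = (216 - 12^2)/9 = 72/9 = 8, a_3 = floor((14 + 12)/8) = 3.
  m_4 = 8*3 - 12 = 12, d_4 = (216 - 12^2)/8 = 72/8 = 9, a_4 = floor((14 + 12)/9) = 2.
  m_5 = 9*2 - 12 = 6, d_5 = (216 - 6^2)/9 = 180/9 = 20, a_5 = floor((14 + 6)/20) = 1.
  m_6 = 20*1 - 6 = 14, d_6 = (216 - 14^2)/20 = 20/20 = 1, a_6 = floor((14 + 14)/1) = 28.
  m_7 = 1*28 - 14 = 14, d_7 = (216 - 14^2)/1 = 20/1 = 20: (m_7, d_7) = (m_1, d_1) = (14, 20), so from here the quotients repeat a_1, ..., a_6; the period length is 6.
So sqrt(216) = [14; (1, 2, 3, 2, 1, 28)] with period length k = 6.
k is even, so the fundamental solution of x^2 - 216y^2 = 1 is (p_{k-1}, q_{k-1}) = (p_5, q_5); compute convergents through index 5.
Convergents (p_i = a_i*p_{i-1} + p_{i-2}, q_i = a_i*q_{i-1} + q_{i-2} with p_{-2}=0, p_{-1}=1, q_{-2}=1, q_{-1}=0):
  i=0: a_0=14, p_0 = 14*1 + 0 = 14, q_0 = 14*0 + 1 = 1.
  i=1: a_1=1, p_1 = 1*14 + 1 = 15, q_1 = 1*1 + 0 = 1.
  i=2: a_2=2, p_2 = 2*15 + 14 = 44, q_2 = 2*1 + 1 = 3.
  i=3: a_3=3, p_3 = 3*44 + 15 = 147, q_3 = 3*3 + 1 = 10.
  i=4: a_4=2, p_4 = 2*147 + 44 = 338, q_4 = 2*10 + 3 = 23.
  i=5: a_5=1, p_5 = 1*338 + 147 = 485, q_5 = 1*23 + 10 = 33.
Check: 485^2 - 216*33^2 = 235225 - 235224 = 1, so (x, y) = (485, 33) solves the equation, and by the theorem it is the least positive solution.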